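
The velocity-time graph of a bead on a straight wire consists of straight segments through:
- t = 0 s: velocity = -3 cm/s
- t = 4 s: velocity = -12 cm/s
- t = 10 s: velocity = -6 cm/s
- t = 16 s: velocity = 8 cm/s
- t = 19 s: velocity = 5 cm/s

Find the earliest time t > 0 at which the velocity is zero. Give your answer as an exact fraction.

t = 88/7 s

v changes sign on 10–16 s (from -6 to 8); the graph is linear there, so v = 0 at t = 10 + (6)·(16 − 10)/(8 − -6) = 88/7 s.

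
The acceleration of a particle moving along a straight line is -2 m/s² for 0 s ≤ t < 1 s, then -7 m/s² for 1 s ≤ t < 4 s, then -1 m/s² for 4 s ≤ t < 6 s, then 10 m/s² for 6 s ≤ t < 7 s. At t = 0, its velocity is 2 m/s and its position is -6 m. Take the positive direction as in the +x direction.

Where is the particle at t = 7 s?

-98.5 m

On each constant-a segment, Δv = aΔt and Δx = v₀Δt + ½aΔt²; chain segment to segment.
0–1 s: v starts 2 m/s; Δx = 2·1 + ½·-2·1² = 1 m; v ends 0 m/s.
1–4 s: v starts 0 m/s; Δx = 0·3 + ½·-7·3² = -31.5 m; v ends -21 m/s.
4–6 s: v starts -21 m/s; Δx = -21·2 + ½·-1·2² = -44 m; v ends -23 m/s.
6–7 s: v starts -23 m/s; Δx = -23·1 + ½·10·1² = -18 m; v ends -13 m/s.
x(7) = -6 + Σ Δx = -98.5 m.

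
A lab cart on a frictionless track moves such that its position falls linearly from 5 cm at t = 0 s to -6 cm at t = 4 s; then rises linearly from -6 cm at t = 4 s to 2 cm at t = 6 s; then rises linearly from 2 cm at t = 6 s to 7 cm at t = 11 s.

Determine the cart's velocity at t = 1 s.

Velocity is the slope of the x-t graph on 0–4 s: (-6 − 5)/(4 − 0) = -2.75 cm/s.

-2.75 cm/s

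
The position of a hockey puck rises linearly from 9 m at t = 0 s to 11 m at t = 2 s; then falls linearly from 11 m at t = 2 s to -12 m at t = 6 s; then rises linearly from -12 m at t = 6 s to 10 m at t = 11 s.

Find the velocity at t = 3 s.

-5.75 m/s

Velocity is the slope of the x-t graph on 2–6 s: (-12 − 11)/(6 − 2) = -5.75 m/s.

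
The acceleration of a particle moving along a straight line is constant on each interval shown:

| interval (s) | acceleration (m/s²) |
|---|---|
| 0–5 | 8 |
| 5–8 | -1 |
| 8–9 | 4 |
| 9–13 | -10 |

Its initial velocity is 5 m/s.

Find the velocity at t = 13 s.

6 m/s

Δv equals the area under the a-t graph; then v = v₀ + Δv.
0–5 s: 8 × 5 = 40 m/s
5–8 s: -1 × 3 = -3 m/s
8–9 s: 4 × 1 = 4 m/s
9–13 s: -10 × 4 = -40 m/s
Δv = 1 m/s, so v(13) = 5 + (1) = 6 m/s.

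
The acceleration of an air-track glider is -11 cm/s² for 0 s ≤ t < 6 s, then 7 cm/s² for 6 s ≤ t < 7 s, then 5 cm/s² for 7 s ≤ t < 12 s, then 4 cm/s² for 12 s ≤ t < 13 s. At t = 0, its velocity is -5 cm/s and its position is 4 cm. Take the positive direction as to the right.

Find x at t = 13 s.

On each constant-a segment, Δv = aΔt and Δx = v₀Δt + ½aΔt²; chain segment to segment.
0–6 s: v starts -5 cm/s; Δx = -5·6 + ½·-11·6² = -228 cm; v ends -71 cm/s.
6–7 s: v starts -71 cm/s; Δx = -71·1 + ½·7·1² = -67.5 cm; v ends -64 cm/s.
7–12 s: v starts -64 cm/s; Δx = -64·5 + ½·5·5² = -257.5 cm; v ends -39 cm/s.
12–13 s: v starts -39 cm/s; Δx = -39·1 + ½·4·1² = -37 cm; v ends -35 cm/s.
x(13) = 4 + Σ Δx = -586 cm.

-586 cm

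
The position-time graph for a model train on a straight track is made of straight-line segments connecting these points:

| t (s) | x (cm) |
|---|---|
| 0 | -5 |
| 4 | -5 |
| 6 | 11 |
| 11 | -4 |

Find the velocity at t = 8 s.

Velocity is the slope of the x-t graph on 6–11 s: (-4 − 11)/(11 − 6) = -3 cm/s.

-3 cm/s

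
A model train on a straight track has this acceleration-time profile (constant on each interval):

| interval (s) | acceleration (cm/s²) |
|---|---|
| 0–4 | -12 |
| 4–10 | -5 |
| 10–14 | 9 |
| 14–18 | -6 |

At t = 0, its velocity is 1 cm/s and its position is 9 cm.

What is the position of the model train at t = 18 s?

On each constant-a segment, Δv = aΔt and Δx = v₀Δt + ½aΔt²; chain segment to segment.
0–4 s: v starts 1 cm/s; Δx = 1·4 + ½·-12·4² = -92 cm; v ends -47 cm/s.
4–10 s: v starts -47 cm/s; Δx = -47·6 + ½·-5·6² = -372 cm; v ends -77 cm/s.
10–14 s: v starts -77 cm/s; Δx = -77·4 + ½·9·4² = -236 cm; v ends -41 cm/s.
14–18 s: v starts -41 cm/s; Δx = -41·4 + ½·-6·4² = -212 cm; v ends -65 cm/s.
x(18) = 9 + Σ Δx = -903 cm.

-903 cm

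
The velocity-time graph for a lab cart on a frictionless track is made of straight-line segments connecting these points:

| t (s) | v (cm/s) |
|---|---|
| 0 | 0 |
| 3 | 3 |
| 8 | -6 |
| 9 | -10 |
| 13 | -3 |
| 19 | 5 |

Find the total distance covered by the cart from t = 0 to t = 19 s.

63.75 cm

Total distance travelled is ∫|v| dt — sum the magnitudes of each area piece.
0–3 s: |½(0 + 3)(3)| = 4.5 cm
3–8 s: v = 0 at t = 14/3 s; triangle areas 2.5 + 10 = 12.5 cm
8–9 s: |½(-6 + -10)(1)| = 8 cm
9–13 s: |½(-10 + -3)(4)| = 26 cm
13–19 s: v = 0 at t = 15.25 s; triangle areas 3.375 + 9.375 = 12.75 cm
Total distance = 63.75 cm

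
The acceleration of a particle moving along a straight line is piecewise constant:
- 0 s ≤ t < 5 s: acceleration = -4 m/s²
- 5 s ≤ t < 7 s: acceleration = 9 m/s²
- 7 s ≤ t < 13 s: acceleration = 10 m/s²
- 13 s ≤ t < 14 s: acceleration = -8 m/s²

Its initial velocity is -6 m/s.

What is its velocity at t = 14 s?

Δv equals the area under the a-t graph; then v = v₀ + Δv.
0–5 s: -4 × 5 = -20 m/s
5–7 s: 9 × 2 = 18 m/s
7–13 s: 10 × 6 = 60 m/s
13–14 s: -8 × 1 = -8 m/s
Δv = 50 m/s, so v(14) = -6 + (50) = 44 m/s.

44 m/s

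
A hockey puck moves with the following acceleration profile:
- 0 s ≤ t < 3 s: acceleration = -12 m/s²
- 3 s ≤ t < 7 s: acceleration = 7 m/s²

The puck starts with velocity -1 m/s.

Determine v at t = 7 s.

Δv equals the area under the a-t graph; then v = v₀ + Δv.
0–3 s: -12 × 3 = -36 m/s
3–7 s: 7 × 4 = 28 m/s
Δv = -8 m/s, so v(7) = -1 + (-8) = -9 m/s.

-9 m/s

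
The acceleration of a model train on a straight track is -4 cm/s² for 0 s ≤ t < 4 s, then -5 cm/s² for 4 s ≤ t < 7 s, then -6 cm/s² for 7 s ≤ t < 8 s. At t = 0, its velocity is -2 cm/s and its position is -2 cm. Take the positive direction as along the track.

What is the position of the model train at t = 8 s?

On each constant-a segment, Δv = aΔt and Δx = v₀Δt + ½aΔt²; chain segment to segment.
0–4 s: v starts -2 cm/s; Δx = -2·4 + ½·-4·4² = -40 cm; v ends -18 cm/s.
4–7 s: v starts -18 cm/s; Δx = -18·3 + ½·-5·3² = -76.5 cm; v ends -33 cm/s.
7–8 s: v starts -33 cm/s; Δx = -33·1 + ½·-6·1² = -36 cm; v ends -39 cm/s.
x(8) = -2 + Σ Δx = -154.5 cm.

-154.5 cm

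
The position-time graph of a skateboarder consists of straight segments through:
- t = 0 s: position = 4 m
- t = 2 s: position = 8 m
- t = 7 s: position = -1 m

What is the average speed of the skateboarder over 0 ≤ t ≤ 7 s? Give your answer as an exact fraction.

Average speed = (total path length)/(elapsed time); on a piecewise-linear x-t graph the path length is Σ|Δx|.
0–2 s: |Δx| = |8 − 4| = 4 m
2–7 s: |Δx| = |-1 − 8| = 9 m
Total path = 13 m; average speed = 13/7 = 13/7 m/s.

13/7 m/s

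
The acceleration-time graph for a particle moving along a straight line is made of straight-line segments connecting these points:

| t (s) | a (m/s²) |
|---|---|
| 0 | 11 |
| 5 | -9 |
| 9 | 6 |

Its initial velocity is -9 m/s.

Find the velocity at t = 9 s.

Δv equals the area under the a-t graph; then v = v₀ + Δv.
0–5 s: ½(11 + -9)(5) = 5 m/s
5–9 s: ½(-9 + 6)(4) = -6 m/s
Δv = -1 m/s, so v(9) = -9 + (-1) = -10 m/s.

-10 m/s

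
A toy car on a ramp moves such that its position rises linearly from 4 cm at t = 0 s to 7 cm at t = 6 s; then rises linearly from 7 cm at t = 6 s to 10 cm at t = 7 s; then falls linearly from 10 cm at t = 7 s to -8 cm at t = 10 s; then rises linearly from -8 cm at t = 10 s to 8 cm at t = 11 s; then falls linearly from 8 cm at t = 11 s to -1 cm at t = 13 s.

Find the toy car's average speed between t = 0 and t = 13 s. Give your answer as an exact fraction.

Average speed = (total path length)/(elapsed time); on a piecewise-linear x-t graph the path length is Σ|Δx|.
0–6 s: |Δx| = |7 − 4| = 3 cm
6–7 s: |Δx| = |10 − 7| = 3 cm
7–10 s: |Δx| = |-8 − 10| = 18 cm
10–11 s: |Δx| = |8 − -8| = 16 cm
11–13 s: |Δx| = |-1 − 8| = 9 cm
Total path = 49 cm; average speed = 49/13 = 49/13 cm/s.

49/13 cm/s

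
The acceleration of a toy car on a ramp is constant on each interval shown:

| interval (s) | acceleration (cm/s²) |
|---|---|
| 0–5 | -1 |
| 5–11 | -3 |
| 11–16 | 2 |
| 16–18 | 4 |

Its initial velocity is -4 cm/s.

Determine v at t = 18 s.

-9 cm/s

Δv equals the area under the a-t graph; then v = v₀ + Δv.
0–5 s: -1 × 5 = -5 cm/s
5–11 s: -3 × 6 = -18 cm/s
11–16 s: 2 × 5 = 10 cm/s
16–18 s: 4 × 2 = 8 cm/s
Δv = -5 cm/s, so v(18) = -4 + (-5) = -9 cm/s.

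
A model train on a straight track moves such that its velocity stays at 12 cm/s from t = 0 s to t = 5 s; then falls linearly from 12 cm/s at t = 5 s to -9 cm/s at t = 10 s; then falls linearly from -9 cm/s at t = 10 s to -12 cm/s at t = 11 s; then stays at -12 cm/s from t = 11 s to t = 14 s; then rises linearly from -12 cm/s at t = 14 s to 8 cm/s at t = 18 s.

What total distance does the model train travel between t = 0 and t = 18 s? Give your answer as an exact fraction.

5393/35 cm

Distance (not displacement) is the total path length: add the absolute areas under v-t.
0–5 s: |12| × 5 = 60 cm
5–10 s: v = 0 at t = 55/7 s; triangle areas 120/7 + 135/14 = 375/14 cm
10–11 s: |½(-9 + -12)(1)| = 10.5 cm
11–14 s: |-12| × 3 = 36 cm
14–18 s: v = 0 at t = 16.4 s; triangle areas 14.4 + 6.4 = 20.8 cm
Total distance = 5393/35 cm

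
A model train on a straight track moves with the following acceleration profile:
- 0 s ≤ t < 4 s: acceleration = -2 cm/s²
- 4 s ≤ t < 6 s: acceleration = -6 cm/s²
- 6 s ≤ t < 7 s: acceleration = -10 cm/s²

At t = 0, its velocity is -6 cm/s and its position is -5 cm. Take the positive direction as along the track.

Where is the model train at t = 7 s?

On each constant-a segment, Δv = aΔt and Δx = v₀Δt + ½aΔt²; chain segment to segment.
0–4 s: v starts -6 cm/s; Δx = -6·4 + ½·-2·4² = -40 cm; v ends -14 cm/s.
4–6 s: v starts -14 cm/s; Δx = -14·2 + ½·-6·2² = -40 cm; v ends -26 cm/s.
6–7 s: v starts -26 cm/s; Δx = -26·1 + ½·-10·1² = -31 cm; v ends -36 cm/s.
x(7) = -5 + Σ Δx = -116 cm.

-116 cm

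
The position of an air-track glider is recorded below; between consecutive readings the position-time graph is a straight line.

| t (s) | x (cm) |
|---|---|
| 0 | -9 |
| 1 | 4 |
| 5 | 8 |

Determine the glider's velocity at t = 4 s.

Velocity is the slope of the x-t graph on 1–5 s: (8 − 4)/(5 − 1) = 1 cm/s.

1 cm/s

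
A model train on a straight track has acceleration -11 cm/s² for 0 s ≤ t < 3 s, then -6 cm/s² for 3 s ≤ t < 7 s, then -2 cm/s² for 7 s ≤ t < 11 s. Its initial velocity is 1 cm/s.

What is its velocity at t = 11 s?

Δv equals the area under the a-t graph; then v = v₀ + Δv.
0–3 s: -11 × 3 = -33 cm/s
3–7 s: -6 × 4 = -24 cm/s
7–11 s: -2 × 4 = -8 cm/s
Δv = -65 cm/s, so v(11) = 1 + (-65) = -64 cm/s.

-64 cm/s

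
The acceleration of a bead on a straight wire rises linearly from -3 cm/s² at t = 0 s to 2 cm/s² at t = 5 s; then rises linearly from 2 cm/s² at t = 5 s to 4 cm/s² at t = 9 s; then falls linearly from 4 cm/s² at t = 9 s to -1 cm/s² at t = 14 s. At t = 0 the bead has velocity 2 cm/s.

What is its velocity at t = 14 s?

Δv equals the area under the a-t graph; then v = v₀ + Δv.
0–5 s: ½(-3 + 2)(5) = -2.5 cm/s
5–9 s: ½(2 + 4)(4) = 12 cm/s
9–14 s: ½(4 + -1)(5) = 7.5 cm/s
Δv = 17 cm/s, so v(14) = 2 + (17) = 19 cm/s.

19 cm/s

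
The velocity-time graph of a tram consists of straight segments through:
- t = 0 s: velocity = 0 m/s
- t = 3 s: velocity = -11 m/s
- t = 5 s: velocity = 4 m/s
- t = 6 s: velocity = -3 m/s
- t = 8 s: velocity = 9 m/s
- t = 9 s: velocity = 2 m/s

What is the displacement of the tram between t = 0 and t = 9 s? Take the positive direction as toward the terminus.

-11.5 m

Net displacement equals the area under the velocity-time graph (areas below the axis count negative).
0–3 s: ½(0 + -11)(3) = -16.5 m
3–5 s: ½(-11 + 4)(2) = -7 m
5–6 s: ½(4 + -3)(1) = 0.5 m
6–8 s: ½(-3 + 9)(2) = 6 m
8–9 s: ½(9 + 2)(1) = 5.5 m
Net displacement = -11.5 m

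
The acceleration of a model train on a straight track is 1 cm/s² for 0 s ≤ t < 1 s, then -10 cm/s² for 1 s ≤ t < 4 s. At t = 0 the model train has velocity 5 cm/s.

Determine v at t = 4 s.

-24 cm/s

Δv equals the area under the a-t graph; then v = v₀ + Δv.
0–1 s: 1 × 1 = 1 cm/s
1–4 s: -10 × 3 = -30 cm/s
Δv = -29 cm/s, so v(4) = 5 + (-29) = -24 cm/s.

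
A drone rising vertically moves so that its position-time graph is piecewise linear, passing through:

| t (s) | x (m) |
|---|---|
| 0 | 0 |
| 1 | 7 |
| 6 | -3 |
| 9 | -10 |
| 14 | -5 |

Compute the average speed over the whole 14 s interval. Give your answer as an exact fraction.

29/14 m/s

Average speed = (total path length)/(elapsed time); on a piecewise-linear x-t graph the path length is Σ|Δx|.
0–1 s: |Δx| = |7 − 0| = 7 m
1–6 s: |Δx| = |-3 − 7| = 10 m
6–9 s: |Δx| = |-10 − -3| = 7 m
9–14 s: |Δx| = |-5 − -10| = 5 m
Total path = 29 m; average speed = 29/14 = 29/14 m/s.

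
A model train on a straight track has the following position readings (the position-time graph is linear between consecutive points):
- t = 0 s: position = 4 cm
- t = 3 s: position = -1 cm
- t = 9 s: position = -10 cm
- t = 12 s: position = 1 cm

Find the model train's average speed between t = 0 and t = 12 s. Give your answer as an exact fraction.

25/12 cm/s

Average speed = (total path length)/(elapsed time); on a piecewise-linear x-t graph the path length is Σ|Δx|.
0–3 s: |Δx| = |-1 − 4| = 5 cm
3–9 s: |Δx| = |-10 − -1| = 9 cm
9–12 s: |Δx| = |1 − -10| = 11 cm
Total path = 25 cm; average speed = 25/12 = 25/12 cm/s.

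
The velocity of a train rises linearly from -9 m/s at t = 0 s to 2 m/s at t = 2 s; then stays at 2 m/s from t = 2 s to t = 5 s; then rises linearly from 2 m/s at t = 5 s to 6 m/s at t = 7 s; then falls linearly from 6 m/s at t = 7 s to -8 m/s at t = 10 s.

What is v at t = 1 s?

On 0–2 s the graph is linear from -9 to 2 m/s: v(1) = -9 + (2 − -9)·(1 − 0)/(2 − 0) = -3.5 m/s.

-3.5 m/s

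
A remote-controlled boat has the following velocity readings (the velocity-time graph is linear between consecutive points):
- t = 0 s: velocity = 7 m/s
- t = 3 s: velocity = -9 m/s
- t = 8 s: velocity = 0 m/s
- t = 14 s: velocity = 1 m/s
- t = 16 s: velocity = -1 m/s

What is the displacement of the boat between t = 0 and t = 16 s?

Displacement is the signed area under the v-t curve.
0–3 s: ½(7 + -9)(3) = -3 m
3–8 s: ½(-9 + 0)(5) = -22.5 m
8–14 s: ½(0 + 1)(6) = 3 m
14–16 s: ½(1 + -1)(2) = 0 m
Net displacement = -22.5 m

-22.5 m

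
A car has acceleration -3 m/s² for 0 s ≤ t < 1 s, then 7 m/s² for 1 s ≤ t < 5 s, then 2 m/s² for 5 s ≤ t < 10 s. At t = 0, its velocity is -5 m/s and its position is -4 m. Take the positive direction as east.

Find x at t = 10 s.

138.5 m

On each constant-a segment, Δv = aΔt and Δx = v₀Δt + ½aΔt²; chain segment to segment.
0–1 s: v starts -5 m/s; Δx = -5·1 + ½·-3·1² = -6.5 m; v ends -8 m/s.
1–5 s: v starts -8 m/s; Δx = -8·4 + ½·7·4² = 24 m; v ends 20 m/s.
5–10 s: v starts 20 m/s; Δx = 20·5 + ½·2·5² = 125 m; v ends 30 m/s.
x(10) = -4 + Σ Δx = 138.5 m.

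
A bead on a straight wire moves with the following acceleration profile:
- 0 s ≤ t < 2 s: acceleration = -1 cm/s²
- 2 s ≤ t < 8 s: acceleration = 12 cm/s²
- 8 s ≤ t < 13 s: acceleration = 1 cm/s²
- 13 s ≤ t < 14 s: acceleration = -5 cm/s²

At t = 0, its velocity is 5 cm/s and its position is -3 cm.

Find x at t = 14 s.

704 cm

On each constant-a segment, Δv = aΔt and Δx = v₀Δt + ½aΔt²; chain segment to segment.
0–2 s: v starts 5 cm/s; Δx = 5·2 + ½·-1·2² = 8 cm; v ends 3 cm/s.
2–8 s: v starts 3 cm/s; Δx = 3·6 + ½·12·6² = 234 cm; v ends 75 cm/s.
8–13 s: v starts 75 cm/s; Δx = 75·5 + ½·1·5² = 387.5 cm; v ends 80 cm/s.
13–14 s: v starts 80 cm/s; Δx = 80·1 + ½·-5·1² = 77.5 cm; v ends 75 cm/s.
x(14) = -3 + Σ Δx = 704 cm.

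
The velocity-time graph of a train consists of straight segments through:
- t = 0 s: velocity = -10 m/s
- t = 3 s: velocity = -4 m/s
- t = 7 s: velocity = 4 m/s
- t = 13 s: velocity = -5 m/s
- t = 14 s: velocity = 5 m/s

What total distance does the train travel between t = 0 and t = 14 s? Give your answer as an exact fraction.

Distance (not displacement) is the total path length: add the absolute areas under v-t.
0–3 s: |½(-10 + -4)(3)| = 21 m
3–7 s: v = 0 at t = 5 s; triangle areas 4 + 4 = 8 m
7–13 s: v = 0 at t = 29/3 s; triangle areas 16/3 + 25/3 = 41/3 m
13–14 s: v = 0 at t = 13.5 s; triangle areas 1.25 + 1.25 = 2.5 m
Total distance = 271/6 m

271/6 m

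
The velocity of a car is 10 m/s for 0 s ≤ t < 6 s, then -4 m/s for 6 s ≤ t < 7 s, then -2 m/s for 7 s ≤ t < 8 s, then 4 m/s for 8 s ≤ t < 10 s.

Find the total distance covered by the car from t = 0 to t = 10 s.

Total distance travelled is ∫|v| dt — sum the magnitudes of each area piece.
0–6 s: |10| × 6 = 60 m
6–7 s: |-4| × 1 = 4 m
7–8 s: |-2| × 1 = 2 m
8–10 s: |4| × 2 = 8 m
Total distance = 74 m

74 m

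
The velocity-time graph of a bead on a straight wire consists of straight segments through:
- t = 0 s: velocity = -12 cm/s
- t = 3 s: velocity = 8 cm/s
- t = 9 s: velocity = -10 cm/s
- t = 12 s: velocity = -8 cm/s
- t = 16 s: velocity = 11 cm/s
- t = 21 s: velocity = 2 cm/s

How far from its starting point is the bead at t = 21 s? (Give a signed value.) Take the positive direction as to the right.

Net displacement equals the area under the velocity-time graph (areas below the axis count negative).
0–3 s: ½(-12 + 8)(3) = -6 cm
3–9 s: ½(8 + -10)(6) = -6 cm
9–12 s: ½(-10 + -8)(3) = -27 cm
12–16 s: ½(-8 + 11)(4) = 6 cm
16–21 s: ½(11 + 2)(5) = 32.5 cm
Net displacement = -0.5 cm

-0.5 cm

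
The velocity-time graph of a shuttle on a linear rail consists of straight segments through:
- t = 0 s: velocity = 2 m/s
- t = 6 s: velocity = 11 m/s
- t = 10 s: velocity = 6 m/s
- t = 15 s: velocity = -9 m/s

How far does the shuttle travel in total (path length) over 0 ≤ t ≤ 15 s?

Distance (not displacement) is the total path length: add the absolute areas under v-t.
0–6 s: |½(2 + 11)(6)| = 39 m
6–10 s: |½(11 + 6)(4)| = 34 m
10–15 s: v = 0 at t = 12 s; triangle areas 6 + 13.5 = 19.5 m
Total distance = 92.5 m

92.5 m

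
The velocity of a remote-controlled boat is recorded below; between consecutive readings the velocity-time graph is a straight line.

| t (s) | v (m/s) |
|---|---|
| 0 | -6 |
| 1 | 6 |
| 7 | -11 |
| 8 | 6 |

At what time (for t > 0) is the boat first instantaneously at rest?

t = 0.5 s

v changes sign on 0–1 s (from -6 to 6); the graph is linear there, so v = 0 at t = 0 + (6)·(1 − 0)/(6 − -6) = 0.5 s.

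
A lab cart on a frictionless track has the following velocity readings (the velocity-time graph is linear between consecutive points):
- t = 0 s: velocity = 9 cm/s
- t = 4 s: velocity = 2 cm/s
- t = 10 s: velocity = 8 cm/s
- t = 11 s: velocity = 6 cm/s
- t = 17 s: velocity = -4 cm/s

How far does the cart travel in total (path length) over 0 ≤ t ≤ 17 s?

74.6 cm

Distance (not displacement) is the total path length: add the absolute areas under v-t.
0–4 s: |½(9 + 2)(4)| = 22 cm
4–10 s: |½(2 + 8)(6)| = 30 cm
10–11 s: |½(8 + 6)(1)| = 7 cm
11–17 s: v = 0 at t = 14.6 s; triangle areas 10.8 + 4.8 = 15.6 cm
Total distance = 74.6 cm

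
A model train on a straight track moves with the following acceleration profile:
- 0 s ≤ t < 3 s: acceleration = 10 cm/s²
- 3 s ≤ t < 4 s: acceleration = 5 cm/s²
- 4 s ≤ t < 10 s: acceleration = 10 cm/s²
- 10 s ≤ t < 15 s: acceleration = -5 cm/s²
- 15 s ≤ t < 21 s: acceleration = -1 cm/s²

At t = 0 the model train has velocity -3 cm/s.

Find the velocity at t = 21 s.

61 cm/s

Δv equals the area under the a-t graph; then v = v₀ + Δv.
0–3 s: 10 × 3 = 30 cm/s
3–4 s: 5 × 1 = 5 cm/s
4–10 s: 10 × 6 = 60 cm/s
10–15 s: -5 × 5 = -25 cm/s
15–21 s: -1 × 6 = -6 cm/s
Δv = 64 cm/s, so v(21) = -3 + (64) = 61 cm/s.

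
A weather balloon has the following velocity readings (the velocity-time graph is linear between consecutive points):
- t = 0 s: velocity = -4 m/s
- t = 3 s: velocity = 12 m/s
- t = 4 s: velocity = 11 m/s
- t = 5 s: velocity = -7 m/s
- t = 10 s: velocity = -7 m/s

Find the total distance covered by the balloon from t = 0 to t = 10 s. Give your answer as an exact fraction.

596/9 m

Total distance travelled is ∫|v| dt — sum the magnitudes of each area piece.
0–3 s: v = 0 at t = 0.75 s; triangle areas 1.5 + 13.5 = 15 m
3–4 s: |½(12 + 11)(1)| = 11.5 m
4–5 s: v = 0 at t = 83/18 s; triangle areas 121/36 + 49/36 = 85/18 m
5–10 s: |-7| × 5 = 35 m
Total distance = 596/9 m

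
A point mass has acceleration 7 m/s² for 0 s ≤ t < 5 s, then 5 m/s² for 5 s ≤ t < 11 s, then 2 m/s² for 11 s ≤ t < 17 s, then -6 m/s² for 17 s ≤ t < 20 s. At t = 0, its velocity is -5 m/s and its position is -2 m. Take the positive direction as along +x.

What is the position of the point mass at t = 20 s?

On each constant-a segment, Δv = aΔt and Δx = v₀Δt + ½aΔt²; chain segment to segment.
0–5 s: v starts -5 m/s; Δx = -5·5 + ½·7·5² = 62.5 m; v ends 30 m/s.
5–11 s: v starts 30 m/s; Δx = 30·6 + ½·5·6² = 270 m; v ends 60 m/s.
11–17 s: v starts 60 m/s; Δx = 60·6 + ½·2·6² = 396 m; v ends 72 m/s.
17–20 s: v starts 72 m/s; Δx = 72·3 + ½·-6·3² = 189 m; v ends 54 m/s.
x(20) = -2 + Σ Δx = 915.5 m.

915.5 m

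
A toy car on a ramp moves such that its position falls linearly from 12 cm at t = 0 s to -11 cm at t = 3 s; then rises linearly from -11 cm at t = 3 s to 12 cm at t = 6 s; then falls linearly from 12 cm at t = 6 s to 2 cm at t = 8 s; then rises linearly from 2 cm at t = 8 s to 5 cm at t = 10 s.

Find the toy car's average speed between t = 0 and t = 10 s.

Average speed = (total path length)/(elapsed time); on a piecewise-linear x-t graph the path length is Σ|Δx|.
0–3 s: |Δx| = |-11 − 12| = 23 cm
3–6 s: |Δx| = |12 − -11| = 23 cm
6–8 s: |Δx| = |2 − 12| = 10 cm
8–10 s: |Δx| = |5 − 2| = 3 cm
Total path = 59 cm; average speed = 59/10 = 5.9 cm/s.

5.9 cm/s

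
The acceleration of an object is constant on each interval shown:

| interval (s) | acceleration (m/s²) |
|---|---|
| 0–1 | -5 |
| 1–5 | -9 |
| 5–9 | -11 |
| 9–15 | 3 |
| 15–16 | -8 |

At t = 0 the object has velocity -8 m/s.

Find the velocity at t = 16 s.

-83 m/s

Δv equals the area under the a-t graph; then v = v₀ + Δv.
0–1 s: -5 × 1 = -5 m/s
1–5 s: -9 × 4 = -36 m/s
5–9 s: -11 × 4 = -44 m/s
9–15 s: 3 × 6 = 18 m/s
15–16 s: -8 × 1 = -8 m/s
Δv = -75 m/s, so v(16) = -8 + (-75) = -83 m/s.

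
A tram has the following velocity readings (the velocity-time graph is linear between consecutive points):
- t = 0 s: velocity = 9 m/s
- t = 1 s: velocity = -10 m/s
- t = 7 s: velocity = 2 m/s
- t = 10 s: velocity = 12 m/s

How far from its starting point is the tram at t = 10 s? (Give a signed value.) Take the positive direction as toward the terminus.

Displacement is the signed area under the v-t curve.
0–1 s: ½(9 + -10)(1) = -0.5 m
1–7 s: ½(-10 + 2)(6) = -24 m
7–10 s: ½(2 + 12)(3) = 21 m
Net displacement = -3.5 m

-3.5 m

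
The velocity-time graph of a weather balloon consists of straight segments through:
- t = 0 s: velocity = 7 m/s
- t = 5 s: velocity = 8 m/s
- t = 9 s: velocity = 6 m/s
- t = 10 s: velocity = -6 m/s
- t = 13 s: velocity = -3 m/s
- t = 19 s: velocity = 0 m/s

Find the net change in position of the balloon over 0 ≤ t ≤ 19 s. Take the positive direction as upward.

Net displacement equals the area under the velocity-time graph (areas below the axis count negative).
0–5 s: ½(7 + 8)(5) = 37.5 m
5–9 s: ½(8 + 6)(4) = 28 m
9–10 s: ½(6 + -6)(1) = 0 m
10–13 s: ½(-6 + -3)(3) = -13.5 m
13–19 s: ½(-3 + 0)(6) = -9 m
Net displacement = 43 m

43 m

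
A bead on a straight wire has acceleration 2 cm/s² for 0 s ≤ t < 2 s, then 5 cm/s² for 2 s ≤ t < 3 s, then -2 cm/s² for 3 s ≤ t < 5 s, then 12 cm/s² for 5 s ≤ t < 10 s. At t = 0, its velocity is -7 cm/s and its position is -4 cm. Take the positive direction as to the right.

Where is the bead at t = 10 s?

125.5 cm

On each constant-a segment, Δv = aΔt and Δx = v₀Δt + ½aΔt²; chain segment to segment.
0–2 s: v starts -7 cm/s; Δx = -7·2 + ½·2·2² = -10 cm; v ends -3 cm/s.
2–3 s: v starts -3 cm/s; Δx = -3·1 + ½·5·1² = -0.5 cm; v ends 2 cm/s.
3–5 s: v starts 2 cm/s; Δx = 2·2 + ½·-2·2² = 0 cm; v ends -2 cm/s.
5–10 s: v starts -2 cm/s; Δx = -2·5 + ½·12·5² = 140 cm; v ends 58 cm/s.
x(10) = -4 + Σ Δx = 125.5 cm.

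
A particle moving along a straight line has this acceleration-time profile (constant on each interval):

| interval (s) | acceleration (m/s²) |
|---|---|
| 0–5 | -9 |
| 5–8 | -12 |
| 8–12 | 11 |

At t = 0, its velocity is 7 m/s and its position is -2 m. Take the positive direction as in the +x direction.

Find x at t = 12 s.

-455.5 m

On each constant-a segment, Δv = aΔt and Δx = v₀Δt + ½aΔt²; chain segment to segment.
0–5 s: v starts 7 m/s; Δx = 7·5 + ½·-9·5² = -77.5 m; v ends -38 m/s.
5–8 s: v starts -38 m/s; Δx = -38·3 + ½·-12·3² = -168 m; v ends -74 m/s.
8–12 s: v starts -74 m/s; Δx = -74·4 + ½·11·4² = -208 m; v ends -30 m/s.
x(12) = -2 + Σ Δx = -455.5 m.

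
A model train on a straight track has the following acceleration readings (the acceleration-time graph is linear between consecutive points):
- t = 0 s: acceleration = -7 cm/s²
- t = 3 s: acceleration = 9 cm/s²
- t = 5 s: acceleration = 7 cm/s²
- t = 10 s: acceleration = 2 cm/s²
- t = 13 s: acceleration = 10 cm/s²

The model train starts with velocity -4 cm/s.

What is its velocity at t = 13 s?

Δv equals the area under the a-t graph; then v = v₀ + Δv.
0–3 s: ½(-7 + 9)(3) = 3 cm/s
3–5 s: ½(9 + 7)(2) = 16 cm/s
5–10 s: ½(7 + 2)(5) = 22.5 cm/s
10–13 s: ½(2 + 10)(3) = 18 cm/s
Δv = 59.5 cm/s, so v(13) = -4 + (59.5) = 55.5 cm/s.

55.5 cm/s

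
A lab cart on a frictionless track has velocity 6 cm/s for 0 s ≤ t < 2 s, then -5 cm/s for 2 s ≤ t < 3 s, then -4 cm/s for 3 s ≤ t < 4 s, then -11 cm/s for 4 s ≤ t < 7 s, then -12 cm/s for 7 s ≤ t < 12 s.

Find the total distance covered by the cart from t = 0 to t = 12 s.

Total distance travelled is ∫|v| dt — sum the magnitudes of each area piece.
0–2 s: |6| × 2 = 12 cm
2–3 s: |-5| × 1 = 5 cm
3–4 s: |-4| × 1 = 4 cm
4–7 s: |-11| × 3 = 33 cm
7–12 s: |-12| × 5 = 60 cm
Total distance = 114 cm

114 cm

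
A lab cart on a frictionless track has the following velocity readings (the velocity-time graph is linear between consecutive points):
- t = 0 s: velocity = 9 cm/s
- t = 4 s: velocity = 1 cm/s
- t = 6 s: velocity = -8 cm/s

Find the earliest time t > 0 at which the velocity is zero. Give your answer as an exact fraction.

v changes sign on 4–6 s (from 1 to -8); the graph is linear there, so v = 0 at t = 4 + (-1)·(6 − 4)/(-8 − 1) = 38/9 s.

t = 38/9 s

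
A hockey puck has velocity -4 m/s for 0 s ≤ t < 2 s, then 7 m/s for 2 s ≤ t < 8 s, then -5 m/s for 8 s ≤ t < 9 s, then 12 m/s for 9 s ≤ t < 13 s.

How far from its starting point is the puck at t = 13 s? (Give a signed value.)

77 m

Net displacement equals the area under the velocity-time graph (areas below the axis count negative).
0–2 s: -4 × 2 = -8 m
2–8 s: 7 × 6 = 42 m
8–9 s: -5 × 1 = -5 m
9–13 s: 12 × 4 = 48 m
Net displacement = 77 m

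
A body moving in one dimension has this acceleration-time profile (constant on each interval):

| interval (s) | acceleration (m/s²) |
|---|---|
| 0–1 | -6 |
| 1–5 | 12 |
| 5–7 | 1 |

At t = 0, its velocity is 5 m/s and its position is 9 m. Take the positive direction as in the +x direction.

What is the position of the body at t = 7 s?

199 m

On each constant-a segment, Δv = aΔt and Δx = v₀Δt + ½aΔt²; chain segment to segment.
0–1 s: v starts 5 m/s; Δx = 5·1 + ½·-6·1² = 2 m; v ends -1 m/s.
1–5 s: v starts -1 m/s; Δx = -1·4 + ½·12·4² = 92 m; v ends 47 m/s.
5–7 s: v starts 47 m/s; Δx = 47·2 + ½·1·2² = 96 m; v ends 49 m/s.
x(7) = 9 + Σ Δx = 199 m.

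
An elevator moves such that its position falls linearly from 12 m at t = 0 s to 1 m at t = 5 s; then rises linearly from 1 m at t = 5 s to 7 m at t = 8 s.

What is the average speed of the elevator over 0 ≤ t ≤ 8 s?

2.125 m/s

Average speed = (total path length)/(elapsed time); on a piecewise-linear x-t graph the path length is Σ|Δx|.
0–5 s: |Δx| = |1 − 12| = 11 m
5–8 s: |Δx| = |7 − 1| = 6 m
Total path = 17 m; average speed = 17/8 = 2.125 m/s.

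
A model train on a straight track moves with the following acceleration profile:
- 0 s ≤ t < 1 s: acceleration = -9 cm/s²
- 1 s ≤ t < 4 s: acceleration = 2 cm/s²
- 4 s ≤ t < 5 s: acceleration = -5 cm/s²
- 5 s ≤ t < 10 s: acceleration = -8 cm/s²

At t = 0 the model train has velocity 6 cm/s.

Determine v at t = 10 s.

-42 cm/s

Δv equals the area under the a-t graph; then v = v₀ + Δv.
0–1 s: -9 × 1 = -9 cm/s
1–4 s: 2 × 3 = 6 cm/s
4–5 s: -5 × 1 = -5 cm/s
5–10 s: -8 × 5 = -40 cm/s
Δv = -48 cm/s, so v(10) = 6 + (-48) = -42 cm/s.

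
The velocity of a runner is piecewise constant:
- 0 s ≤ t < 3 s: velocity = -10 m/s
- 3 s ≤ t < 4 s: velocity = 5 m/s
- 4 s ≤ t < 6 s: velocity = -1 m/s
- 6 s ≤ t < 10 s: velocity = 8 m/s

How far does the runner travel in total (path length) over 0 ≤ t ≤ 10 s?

69 m

Distance (not displacement) is the total path length: add the absolute areas under v-t.
0–3 s: |-10| × 3 = 30 m
3–4 s: |5| × 1 = 5 m
4–6 s: |-1| × 2 = 2 m
6–10 s: |8| × 4 = 32 m
Total distance = 69 m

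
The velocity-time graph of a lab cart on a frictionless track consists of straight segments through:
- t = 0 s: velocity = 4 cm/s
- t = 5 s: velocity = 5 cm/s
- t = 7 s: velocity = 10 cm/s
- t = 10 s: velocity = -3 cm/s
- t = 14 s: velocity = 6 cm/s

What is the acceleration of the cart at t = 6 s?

Acceleration is the slope of the v-t graph on 5–7 s: (10 − 5)/(7 − 5) = 2.5 cm/s².

2.5 cm/s²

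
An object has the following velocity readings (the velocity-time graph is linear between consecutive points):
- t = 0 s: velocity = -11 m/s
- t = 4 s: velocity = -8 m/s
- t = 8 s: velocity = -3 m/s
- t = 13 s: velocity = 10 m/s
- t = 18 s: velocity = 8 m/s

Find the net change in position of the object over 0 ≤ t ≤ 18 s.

Displacement is the signed area under the v-t curve.
0–4 s: ½(-11 + -8)(4) = -38 m
4–8 s: ½(-8 + -3)(4) = -22 m
8–13 s: ½(-3 + 10)(5) = 17.5 m
13–18 s: ½(10 + 8)(5) = 45 m
Net displacement = 2.5 m

2.5 m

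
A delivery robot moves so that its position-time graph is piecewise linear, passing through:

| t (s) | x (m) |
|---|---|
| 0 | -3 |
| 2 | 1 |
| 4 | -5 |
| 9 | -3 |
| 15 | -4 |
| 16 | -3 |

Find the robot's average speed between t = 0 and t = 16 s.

0.875 m/s

Average speed = (total path length)/(elapsed time); on a piecewise-linear x-t graph the path length is Σ|Δx|.
0–2 s: |Δx| = |1 − -3| = 4 m
2–4 s: |Δx| = |-5 − 1| = 6 m
4–9 s: |Δx| = |-3 − -5| = 2 m
9–15 s: |Δx| = |-4 − -3| = 1 m
15–16 s: |Δx| = |-3 − -4| = 1 m
Total path = 14 m; average speed = 14/16 = 0.875 m/s.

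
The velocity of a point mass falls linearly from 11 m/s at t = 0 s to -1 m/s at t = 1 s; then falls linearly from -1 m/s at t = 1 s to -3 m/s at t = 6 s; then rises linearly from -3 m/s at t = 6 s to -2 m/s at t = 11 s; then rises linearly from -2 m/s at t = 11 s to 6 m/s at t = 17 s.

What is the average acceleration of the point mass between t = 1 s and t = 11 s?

-0.1 m/s²

Average acceleration = Δv/Δt = (-2 − -1)/(11 − 1) = -0.1 m/s².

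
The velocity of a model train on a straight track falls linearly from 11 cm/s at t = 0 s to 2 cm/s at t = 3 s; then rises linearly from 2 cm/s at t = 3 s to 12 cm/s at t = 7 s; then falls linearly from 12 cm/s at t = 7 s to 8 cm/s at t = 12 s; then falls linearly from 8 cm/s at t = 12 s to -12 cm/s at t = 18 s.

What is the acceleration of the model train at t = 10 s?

-0.8 cm/s²

Acceleration is the slope of the v-t graph on 7–12 s: (8 − 12)/(12 − 7) = -0.8 cm/s².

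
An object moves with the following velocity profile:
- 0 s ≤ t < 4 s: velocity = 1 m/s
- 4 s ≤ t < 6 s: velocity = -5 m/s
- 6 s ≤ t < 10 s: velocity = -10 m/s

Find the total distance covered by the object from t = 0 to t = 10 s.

Distance (not displacement) is the total path length: add the absolute areas under v-t.
0–4 s: |1| × 4 = 4 m
4–6 s: |-5| × 2 = 10 m
6–10 s: |-10| × 4 = 40 m
Total distance = 54 m

54 m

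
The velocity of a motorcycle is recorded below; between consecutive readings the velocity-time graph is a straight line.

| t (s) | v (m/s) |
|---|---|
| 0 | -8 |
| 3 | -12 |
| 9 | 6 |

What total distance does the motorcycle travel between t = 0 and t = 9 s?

Total distance travelled is ∫|v| dt — sum the magnitudes of each area piece.
0–3 s: |½(-8 + -12)(3)| = 30 m
3–9 s: v = 0 at t = 7 s; triangle areas 24 + 6 = 30 m
Total distance = 60 m

60 m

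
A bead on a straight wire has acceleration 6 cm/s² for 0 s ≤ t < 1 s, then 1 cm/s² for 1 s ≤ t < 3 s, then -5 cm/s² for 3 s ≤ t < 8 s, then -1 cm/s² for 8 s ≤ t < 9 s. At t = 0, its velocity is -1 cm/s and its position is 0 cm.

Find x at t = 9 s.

-32 cm

On each constant-a segment, Δv = aΔt and Δx = v₀Δt + ½aΔt²; chain segment to segment.
0–1 s: v starts -1 cm/s; Δx = -1·1 + ½·6·1² = 2 cm; v ends 5 cm/s.
1–3 s: v starts 5 cm/s; Δx = 5·2 + ½·1·2² = 12 cm; v ends 7 cm/s.
3–8 s: v starts 7 cm/s; Δx = 7·5 + ½·-5·5² = -27.5 cm; v ends -18 cm/s.
8–9 s: v starts -18 cm/s; Δx = -18·1 + ½·-1·1² = -18.5 cm; v ends -19 cm/s.
x(9) = 0 + Σ Δx = -32 cm.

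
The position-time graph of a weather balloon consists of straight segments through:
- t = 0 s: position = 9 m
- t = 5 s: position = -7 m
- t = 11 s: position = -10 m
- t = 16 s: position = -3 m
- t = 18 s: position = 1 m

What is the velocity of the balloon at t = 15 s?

Velocity is the slope of the x-t graph on 11–16 s: (-3 − -10)/(16 − 11) = 1.4 m/s.

1.4 m/s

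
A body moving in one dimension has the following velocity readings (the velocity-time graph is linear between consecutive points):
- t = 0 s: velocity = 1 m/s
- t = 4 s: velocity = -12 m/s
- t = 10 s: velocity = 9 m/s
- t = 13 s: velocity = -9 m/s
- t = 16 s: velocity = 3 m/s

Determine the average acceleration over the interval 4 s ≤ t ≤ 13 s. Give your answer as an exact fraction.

1/3 m/s²

Average acceleration = Δv/Δt = (-9 − -12)/(13 − 4) = 1/3 m/s².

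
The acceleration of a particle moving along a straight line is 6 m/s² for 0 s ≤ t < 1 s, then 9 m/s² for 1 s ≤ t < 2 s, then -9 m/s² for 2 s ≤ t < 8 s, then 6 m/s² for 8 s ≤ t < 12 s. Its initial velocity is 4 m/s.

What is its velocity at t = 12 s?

-11 m/s

Δv equals the area under the a-t graph; then v = v₀ + Δv.
0–1 s: 6 × 1 = 6 m/s
1–2 s: 9 × 1 = 9 m/s
2–8 s: -9 × 6 = -54 m/s
8–12 s: 6 × 4 = 24 m/s
Δv = -15 m/s, so v(12) = 4 + (-15) = -11 m/s.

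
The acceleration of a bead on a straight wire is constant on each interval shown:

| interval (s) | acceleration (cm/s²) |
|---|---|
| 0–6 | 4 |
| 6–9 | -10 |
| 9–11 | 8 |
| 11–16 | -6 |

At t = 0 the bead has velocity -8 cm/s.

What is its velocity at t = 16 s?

Δv equals the area under the a-t graph; then v = v₀ + Δv.
0–6 s: 4 × 6 = 24 cm/s
6–9 s: -10 × 3 = -30 cm/s
9–11 s: 8 × 2 = 16 cm/s
11–16 s: -6 × 5 = -30 cm/s
Δv = -20 cm/s, so v(16) = -8 + (-20) = -28 cm/s.

-28 cm/s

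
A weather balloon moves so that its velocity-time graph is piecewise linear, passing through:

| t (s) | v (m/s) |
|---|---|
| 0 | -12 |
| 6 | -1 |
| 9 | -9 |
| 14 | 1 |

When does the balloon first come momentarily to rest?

v changes sign on 9–14 s (from -9 to 1); the graph is linear there, so v = 0 at t = 9 + (9)·(14 − 9)/(1 − -9) = 13.5 s.

t = 13.5 s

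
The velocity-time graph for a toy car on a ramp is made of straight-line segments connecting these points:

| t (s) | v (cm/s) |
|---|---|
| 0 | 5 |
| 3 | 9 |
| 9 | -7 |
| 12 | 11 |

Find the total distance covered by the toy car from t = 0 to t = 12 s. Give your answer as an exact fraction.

1429/24 cm

Total distance travelled is ∫|v| dt — sum the magnitudes of each area piece.
0–3 s: |½(5 + 9)(3)| = 21 cm
3–9 s: v = 0 at t = 6.375 s; triangle areas 15.1875 + 9.1875 = 24.375 cm
9–12 s: v = 0 at t = 61/6 s; triangle areas 49/12 + 121/12 = 85/6 cm
Total distance = 1429/24 cm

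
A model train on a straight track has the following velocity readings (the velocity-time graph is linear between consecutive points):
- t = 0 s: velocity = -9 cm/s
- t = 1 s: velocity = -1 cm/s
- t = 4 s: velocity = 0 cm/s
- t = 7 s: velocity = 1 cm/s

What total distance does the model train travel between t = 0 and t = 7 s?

8 cm

Distance (not displacement) is the total path length: add the absolute areas under v-t.
0–1 s: |½(-9 + -1)(1)| = 5 cm
1–4 s: |½(-1 + 0)(3)| = 1.5 cm
4–7 s: |½(0 + 1)(3)| = 1.5 cm
Total distance = 8 cm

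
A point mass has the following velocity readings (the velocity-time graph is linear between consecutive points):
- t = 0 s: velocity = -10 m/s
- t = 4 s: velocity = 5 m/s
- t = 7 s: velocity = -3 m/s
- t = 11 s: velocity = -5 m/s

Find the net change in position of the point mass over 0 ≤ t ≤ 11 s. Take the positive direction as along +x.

Displacement is the signed area under the v-t curve.
0–4 s: ½(-10 + 5)(4) = -10 m
4–7 s: ½(5 + -3)(3) = 3 m
7–11 s: ½(-3 + -5)(4) = -16 m
Net displacement = -23 m

-23 m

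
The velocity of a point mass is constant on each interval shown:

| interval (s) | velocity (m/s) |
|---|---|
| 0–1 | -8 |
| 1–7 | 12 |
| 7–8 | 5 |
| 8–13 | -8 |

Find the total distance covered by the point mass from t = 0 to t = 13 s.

Distance (not displacement) is the total path length: add the absolute areas under v-t.
0–1 s: |-8| × 1 = 8 m
1–7 s: |12| × 6 = 72 m
7–8 s: |5| × 1 = 5 m
8–13 s: |-8| × 5 = 40 m
Total distance = 125 m

125 m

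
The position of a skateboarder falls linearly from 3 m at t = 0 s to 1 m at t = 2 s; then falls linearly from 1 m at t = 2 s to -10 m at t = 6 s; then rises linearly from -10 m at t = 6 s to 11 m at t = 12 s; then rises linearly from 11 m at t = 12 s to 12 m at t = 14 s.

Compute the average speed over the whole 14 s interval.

2.5 m/s

Average speed = (total path length)/(elapsed time); on a piecewise-linear x-t graph the path length is Σ|Δx|.
0–2 s: |Δx| = |1 − 3| = 2 m
2–6 s: |Δx| = |-10 − 1| = 11 m
6–12 s: |Δx| = |11 − -10| = 21 m
12–14 s: |Δx| = |12 − 11| = 1 m
Total path = 35 m; average speed = 35/14 = 2.5 m/s.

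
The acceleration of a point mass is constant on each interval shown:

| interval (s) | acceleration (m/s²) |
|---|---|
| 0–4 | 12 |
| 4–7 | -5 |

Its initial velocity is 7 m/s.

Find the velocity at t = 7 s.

40 m/s

Δv equals the area under the a-t graph; then v = v₀ + Δv.
0–4 s: 12 × 4 = 48 m/s
4–7 s: -5 × 3 = -15 m/s
Δv = 33 m/s, so v(7) = 7 + (33) = 40 m/s.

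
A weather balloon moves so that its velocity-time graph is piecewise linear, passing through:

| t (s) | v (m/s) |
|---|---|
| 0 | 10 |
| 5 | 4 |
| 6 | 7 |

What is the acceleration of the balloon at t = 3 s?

-1.2 m/s²

Acceleration is the slope of the v-t graph on 0–5 s: (4 − 10)/(5 − 0) = -1.2 m/s².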